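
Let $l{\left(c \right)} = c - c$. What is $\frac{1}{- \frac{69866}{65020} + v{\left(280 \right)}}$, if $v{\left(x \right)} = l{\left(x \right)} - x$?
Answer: $- \frac{32510}{9137733} \approx -0.0035578$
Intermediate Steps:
$l{\left(c \right)} = 0$
$v{\left(x \right)} = - x$ ($v{\left(x \right)} = 0 - x = - x$)
$\frac{1}{- \frac{69866}{65020} + v{\left(280 \right)}} = \frac{1}{- \frac{69866}{65020} - 280} = \frac{1}{\left(-69866\right) \frac{1}{65020} - 280} = \frac{1}{- \frac{34933}{32510} - 280} = \frac{1}{- \frac{9137733}{32510}} = - \frac{32510}{9137733}$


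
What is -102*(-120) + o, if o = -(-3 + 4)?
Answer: 12239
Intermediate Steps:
o = -1 (o = -1*1 = -1)
-102*(-120) + o = -102*(-120) - 1 = 12240 - 1 = 12239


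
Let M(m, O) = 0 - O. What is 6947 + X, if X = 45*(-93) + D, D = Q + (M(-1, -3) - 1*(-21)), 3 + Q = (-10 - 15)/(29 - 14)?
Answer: 8344/3 ≈ 2781.3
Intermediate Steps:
Q = -14/3 (Q = -3 + (-10 - 15)/(29 - 14) = -3 - 25/15 = -3 - 25*1/15 = -3 - 5/3 = -14/3 ≈ -4.6667)
M(m, O) = -O
D = 58/3 (D = -14/3 + (-1*(-3) - 1*(-21)) = -14/3 + (3 + 21) = -14/3 + 24 = 58/3 ≈ 19.333)
X = -12497/3 (X = 45*(-93) + 58/3 = -4185 + 58/3 = -12497/3 ≈ -4165.7)
6947 + X = 6947 - 12497/3 = 8344/3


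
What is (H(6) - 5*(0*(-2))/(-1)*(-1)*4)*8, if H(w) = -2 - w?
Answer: -64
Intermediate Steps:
(H(6) - 5*(0*(-2))/(-1)*(-1)*4)*8 = ((-2 - 1*6) - 5*(0*(-2))/(-1)*(-1)*4)*8 = ((-2 - 6) - 5*0*(-1)*(-1)*4)*8 = (-8 - 0*(-1)*4)*8 = (-8 - 5*0*4)*8 = (-8 + 0*4)*8 = (-8 + 0)*8 = -8*8 = -64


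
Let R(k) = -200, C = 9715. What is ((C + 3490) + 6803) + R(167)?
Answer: 19808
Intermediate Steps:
((C + 3490) + 6803) + R(167) = ((9715 + 3490) + 6803) - 200 = (13205 + 6803) - 200 = 20008 - 200 = 19808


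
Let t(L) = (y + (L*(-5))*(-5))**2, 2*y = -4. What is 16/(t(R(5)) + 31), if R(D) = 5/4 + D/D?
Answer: 256/47585 ≈ 0.0053798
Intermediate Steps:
y = -2 (y = (1/2)*(-4) = -2)
R(D) = 9/4 (R(D) = 5*(1/4) + 1 = 5/4 + 1 = 9/4)
t(L) = (-2 + 25*L)**2 (t(L) = (-2 + (L*(-5))*(-5))**2 = (-2 - 5*L*(-5))**2 = (-2 + 25*L)**2)
16/(t(R(5)) + 31) = 16/((-2 + 25*(9/4))**2 + 31) = 16/((-2 + 225/4)**2 + 31) = 16/((217/4)**2 + 31) = 16/(47089/16 + 31) = 16/(47585/16) = (16/47585)*16 = 256/47585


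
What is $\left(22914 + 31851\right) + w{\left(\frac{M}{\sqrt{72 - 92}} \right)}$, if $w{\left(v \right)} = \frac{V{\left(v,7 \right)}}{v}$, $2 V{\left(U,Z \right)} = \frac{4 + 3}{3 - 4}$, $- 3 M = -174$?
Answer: $54765 - \frac{7 i \sqrt{5}}{58} \approx 54765.0 - 0.26987 i$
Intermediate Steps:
$M = 58$ ($M = \left(- \frac{1}{3}\right) \left(-174\right) = 58$)
$V{\left(U,Z \right)} = - \frac{7}{2}$ ($V{\left(U,Z \right)} = \frac{\left(4 + 3\right) \frac{1}{3 - 4}}{2} = \frac{7 \frac{1}{-1}}{2} = \frac{7 \left(-1\right)}{2} = \frac{1}{2} \left(-7\right) = - \frac{7}{2}$)
$w{\left(v \right)} = - \frac{7}{2 v}$
$\left(22914 + 31851\right) + w{\left(\frac{M}{\sqrt{72 - 92}} \right)} = \left(22914 + 31851\right) - \frac{7}{2 \frac{58}{\sqrt{72 - 92}}} = 54765 - \frac{7}{2 \frac{58}{\sqrt{-20}}} = 54765 - \frac{7}{2 \frac{58}{2 i \sqrt{5}}} = 54765 - \frac{7}{2 \cdot 58 \left(- \frac{i \sqrt{5}}{10}\right)} = 54765 - \frac{7}{2 \left(- \frac{29 i \sqrt{5}}{5}\right)} = 54765 - \frac{7 \frac{i \sqrt{5}}{29}}{2} = 54765 - \frac{7 i \sqrt{5}}{58}$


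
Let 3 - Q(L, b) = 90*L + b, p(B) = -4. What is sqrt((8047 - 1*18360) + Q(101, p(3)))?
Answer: 2*I*sqrt(4849) ≈ 139.27*I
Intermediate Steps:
Q(L, b) = 3 - b - 90*L (Q(L, b) = 3 - (90*L + b) = 3 - (b + 90*L) = 3 + (-b - 90*L) = 3 - b - 90*L)
sqrt((8047 - 1*18360) + Q(101, p(3))) = sqrt((8047 - 1*18360) + (3 - 1*(-4) - 90*101)) = sqrt((8047 - 18360) + (3 + 4 - 9090)) = sqrt(-10313 - 9083) = sqrt(-19396) = 2*I*sqrt(4849)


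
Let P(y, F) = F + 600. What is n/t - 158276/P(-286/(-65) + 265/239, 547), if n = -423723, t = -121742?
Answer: -18782826511/139638074 ≈ -134.51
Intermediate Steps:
P(y, F) = 600 + F
n/t - 158276/P(-286/(-65) + 265/239, 547) = -423723/(-121742) - 158276/(600 + 547) = -423723*(-1/121742) - 158276/1147 = 423723/121742 - 158276*1/1147 = 423723/121742 - 158276/1147 = -18782826511/139638074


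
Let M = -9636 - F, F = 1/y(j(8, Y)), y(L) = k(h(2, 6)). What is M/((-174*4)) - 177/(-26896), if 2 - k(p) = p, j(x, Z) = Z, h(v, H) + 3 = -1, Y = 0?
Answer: 48618287/3509928 ≈ 13.852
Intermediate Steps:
h(v, H) = -4 (h(v, H) = -3 - 1 = -4)
k(p) = 2 - p
y(L) = 6 (y(L) = 2 - 1*(-4) = 2 + 4 = 6)
F = ⅙ (F = 1/6 = ⅙ ≈ 0.16667)
M = -57817/6 (M = -9636 - 1*⅙ = -9636 - ⅙ = -57817/6 ≈ -9636.2)
M/((-174*4)) - 177/(-26896) = -57817/(6*((-174*4))) - 177/(-26896) = -57817/6/(-696) - 177*(-1/26896) = -57817/6*(-1/696) + 177/26896 = 57817/4176 + 177/26896 = 48618287/3509928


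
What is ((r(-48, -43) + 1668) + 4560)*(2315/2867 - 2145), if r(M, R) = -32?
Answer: -38089290400/2867 ≈ -1.3285e+7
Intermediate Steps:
((r(-48, -43) + 1668) + 4560)*(2315/2867 - 2145) = ((-32 + 1668) + 4560)*(2315/2867 - 2145) = (1636 + 4560)*(2315*(1/2867) - 2145) = 6196*(2315/2867 - 2145) = 6196*(-6147400/2867) = -38089290400/2867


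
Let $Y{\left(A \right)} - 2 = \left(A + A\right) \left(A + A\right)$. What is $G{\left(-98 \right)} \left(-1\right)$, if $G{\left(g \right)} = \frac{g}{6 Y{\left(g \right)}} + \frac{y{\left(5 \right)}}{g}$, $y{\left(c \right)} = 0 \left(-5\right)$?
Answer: $\frac{49}{115254} \approx 0.00042515$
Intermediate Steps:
$Y{\left(A \right)} = 2 + 4 A^{2}$ ($Y{\left(A \right)} = 2 + \left(A + A\right) \left(A + A\right) = 2 + 2 A 2 A = 2 + 4 A^{2}$)
$y{\left(c \right)} = 0$
$G{\left(g \right)} = \frac{g}{12 + 24 g^{2}}$ ($G{\left(g \right)} = \frac{g}{6 \left(2 + 4 g^{2}\right)} + \frac{0}{g} = \frac{g}{12 + 24 g^{2}} + 0 = \frac{g}{12 + 24 g^{2}}$)
$G{\left(-98 \right)} \left(-1\right) = \frac{1}{12} \left(-98\right) \frac{1}{1 + 2 \left(-98\right)^{2}} \left(-1\right) = \frac{1}{12} \left(-98\right) \frac{1}{1 + 2 \cdot 9604} \left(-1\right) = \frac{1}{12} \left(-98\right) \frac{1}{1 + 19208} \left(-1\right) = \frac{1}{12} \left(-98\right) \frac{1}{19209} \left(-1\right) = \left(- \frac{49}{115254}\right) \left(-1\right) = \frac{49}{115254}$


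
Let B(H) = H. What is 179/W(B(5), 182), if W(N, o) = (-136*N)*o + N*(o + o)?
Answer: -179/121940 ≈ -0.0014679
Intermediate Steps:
W(N, o) = -134*N*o (W(N, o) = -136*N*o + N*(2*o) = -136*N*o + 2*N*o = -134*N*o)
179/W(B(5), 182) = 179/((-134*5*182)) = 179/(-121940) = 179*(-1/121940) = -179/121940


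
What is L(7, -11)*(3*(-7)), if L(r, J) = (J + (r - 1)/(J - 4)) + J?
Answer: 2352/5 ≈ 470.40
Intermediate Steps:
L(r, J) = 2*J + (-1 + r)/(-4 + J) (L(r, J) = (J + (-1 + r)/(-4 + J)) + J = 2*J + (-1 + r)/(-4 + J))
L(7, -11)*(3*(-7)) = ((-1 + 7 - 8*(-11) + 2*(-11)**2)/(-4 - 11))*(3*(-7)) = ((-1 + 7 + 88 + 2*121)/(-15))*(-21) = -(-1 + 7 + 88 + 242)/15*(-21) = -1/15*336*(-21) = -112/5*(-21) = 2352/5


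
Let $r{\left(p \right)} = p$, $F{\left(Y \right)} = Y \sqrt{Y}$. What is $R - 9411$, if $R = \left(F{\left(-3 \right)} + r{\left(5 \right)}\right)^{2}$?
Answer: $-9413 - 30 i \sqrt{3} \approx -9413.0 - 51.962 i$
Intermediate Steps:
$F{\left(Y \right)} = Y^{\frac{3}{2}}$
$R = \left(5 - 3 i \sqrt{3}\right)^{2}$ ($R = \left(\left(-3\right)^{\frac{3}{2}} + 5\right)^{2} = \left(- 3 i \sqrt{3} + 5\right)^{2} = \left(5 - 3 i \sqrt{3}\right)^{2} \approx -2.0 - 51.962 i$)
$R - 9411 = \left(5 - 3 i \sqrt{3}\right)^{2} - 9411 = -9411 + \left(5 - 3 i \sqrt{3}\right)^{2}$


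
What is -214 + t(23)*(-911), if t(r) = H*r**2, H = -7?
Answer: 3373219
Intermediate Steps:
t(r) = -7*r**2
-214 + t(23)*(-911) = -214 - 7*23**2*(-911) = -214 - 7*529*(-911) = -214 - 3703*(-911) = -214 + 3373433 = 3373219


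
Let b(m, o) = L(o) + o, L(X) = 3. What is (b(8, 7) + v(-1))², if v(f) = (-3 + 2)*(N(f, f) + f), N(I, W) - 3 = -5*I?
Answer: 9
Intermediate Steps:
N(I, W) = 3 - 5*I
v(f) = -3 + 4*f (v(f) = (-3 + 2)*((3 - 5*f) + f) = -(3 - 4*f) = -3 + 4*f)
b(m, o) = 3 + o
(b(8, 7) + v(-1))² = ((3 + 7) + (-3 + 4*(-1)))² = (10 + (-3 - 4))² = (10 - 7)² = 3² = 9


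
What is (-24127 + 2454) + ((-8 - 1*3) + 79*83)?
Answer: -15127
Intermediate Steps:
(-24127 + 2454) + ((-8 - 1*3) + 79*83) = -21673 + ((-8 - 3) + 6557) = -21673 + (-11 + 6557) = -21673 + 6546 = -15127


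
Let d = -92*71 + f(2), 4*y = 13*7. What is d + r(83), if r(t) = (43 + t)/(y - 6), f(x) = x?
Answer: -437006/67 ≈ -6522.5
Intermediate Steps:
y = 91/4 (y = (13*7)/4 = (1/4)*91 = 91/4 ≈ 22.750)
r(t) = 172/67 + 4*t/67 (r(t) = (43 + t)/(91/4 - 6) = (43 + t)/(67/4) = (43 + t)*(4/67) = 172/67 + 4*t/67)
d = -6530 (d = -92*71 + 2 = -6532 + 2 = -6530)
d + r(83) = -6530 + (172/67 + (4/67)*83) = -6530 + (172/67 + 332/67) = -6530 + 504/67 = -437006/67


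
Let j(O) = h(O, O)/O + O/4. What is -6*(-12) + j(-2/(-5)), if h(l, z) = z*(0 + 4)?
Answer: 761/10 ≈ 76.100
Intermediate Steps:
h(l, z) = 4*z (h(l, z) = z*4 = 4*z)
j(O) = 4 + O/4 (j(O) = (4*O)/O + O/4 = 4 + O*(1/4) = 4 + O/4)
-6*(-12) + j(-2/(-5)) = -6*(-12) + (4 + (-2/(-5))/4) = 72 + (4 + (-2*(-1/5))/4) = 72 + (4 + (1/4)*(2/5)) = 72 + (4 + 1/10) = 72 + 41/10 = 761/10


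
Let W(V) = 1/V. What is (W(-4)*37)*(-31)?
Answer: 1147/4 ≈ 286.75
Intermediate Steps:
(W(-4)*37)*(-31) = (37/(-4))*(-31) = -¼*37*(-31) = -37/4*(-31) = 1147/4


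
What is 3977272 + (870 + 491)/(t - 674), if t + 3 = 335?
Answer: 1360225663/342 ≈ 3.9773e+6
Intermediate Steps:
t = 332 (t = -3 + 335 = 332)
3977272 + (870 + 491)/(t - 674) = 3977272 + (870 + 491)/(332 - 674) = 3977272 + 1361/(-342) = 3977272 - 1/342*1361 = 3977272 - 1361/342 = 1360225663/342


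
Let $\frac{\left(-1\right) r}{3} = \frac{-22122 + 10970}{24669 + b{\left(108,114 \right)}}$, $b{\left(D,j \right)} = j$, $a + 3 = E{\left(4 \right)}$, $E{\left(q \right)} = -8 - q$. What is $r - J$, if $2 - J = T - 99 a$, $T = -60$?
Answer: $\frac{11766555}{8261} \approx 1424.3$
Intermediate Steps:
$a = -15$ ($a = -3 - 12 = -15$)
$r = \frac{11152}{8261}$ ($r = - 3 \frac{-22122 + 10970}{24669 + 114} = - 3 \left(- \frac{11152}{24783}\right) = - 3 \left(\left(-11152\right) \frac{1}{24783}\right) = \left(-3\right) \left(- \frac{11152}{24783}\right) = \frac{11152}{8261} \approx 1.35$)
$J = -1423$ ($J = 2 - \left(-60 - -1485\right) = 2 - \left(-60 + 1485\right) = 2 - 1425 = -1423$)
$r - J = \frac{11152}{8261} - -1423 = \frac{11152}{8261} + 1423 = \frac{11766555}{8261}$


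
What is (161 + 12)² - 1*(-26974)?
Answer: 56903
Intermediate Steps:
(161 + 12)² - 1*(-26974) = 173² + 26974 = 29929 + 26974 = 56903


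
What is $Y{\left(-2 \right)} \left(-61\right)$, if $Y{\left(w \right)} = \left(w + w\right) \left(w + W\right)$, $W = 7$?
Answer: $1220$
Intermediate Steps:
$Y{\left(w \right)} = 2 w \left(7 + w\right)$ ($Y{\left(w \right)} = \left(w + w\right) \left(w + 7\right) = 2 w \left(7 + w\right)$)
$Y{\left(-2 \right)} \left(-61\right) = 2 \left(-2\right) \left(7 - 2\right) \left(-61\right) = 2 \left(-2\right) 5 \left(-61\right) = \left(-20\right) \left(-61\right) = 1220$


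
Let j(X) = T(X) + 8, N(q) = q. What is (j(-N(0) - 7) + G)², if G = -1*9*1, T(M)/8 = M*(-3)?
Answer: 27889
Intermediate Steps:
T(M) = -24*M (T(M) = 8*(M*(-3)) = 8*(-3*M) = -24*M)
G = -9 (G = -9*1 = -9)
j(X) = 8 - 24*X (j(X) = -24*X + 8 = 8 - 24*X)
(j(-N(0) - 7) + G)² = ((8 - 24*(-1*0 - 7)) - 9)² = ((8 - 24*(0 - 7)) - 9)² = ((8 - 24*(-7)) - 9)² = ((8 + 168) - 9)² = (176 - 9)² = 167² = 27889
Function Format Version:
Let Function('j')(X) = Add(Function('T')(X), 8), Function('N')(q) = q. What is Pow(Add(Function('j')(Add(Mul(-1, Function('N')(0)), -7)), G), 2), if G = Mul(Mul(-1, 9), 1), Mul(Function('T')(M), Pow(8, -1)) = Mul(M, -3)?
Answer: 27889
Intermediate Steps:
Function('T')(M) = Mul(-24, M) (Function('T')(M) = Mul(8, Mul(M, -3)) = Mul(8, Mul(-3, M)) = Mul(-24, M))
G = -9 (G = Mul(-9, 1) = -9)
Function('j')(X) = Add(8, Mul(-24, X)) (Function('j')(X) = Add(Mul(-24, X), 8) = Add(8, Mul(-24, X)))
Pow(Add(Function('j')(Add(Mul(-1, Function('N')(0)), -7)), G), 2) = Pow(Add(Add(8, Mul(-24, Add(Mul(-1, 0), -7))), -9), 2) = Pow(Add(Add(8, Mul(-24, Add(0, -7))), -9), 2) = Pow(Add(Add(8, Mul(-24, -7)), -9), 2) = Pow(Add(Add(8, 168), -9), 2) = Pow(Add(176, -9), 2) = Pow(167, 2) = 27889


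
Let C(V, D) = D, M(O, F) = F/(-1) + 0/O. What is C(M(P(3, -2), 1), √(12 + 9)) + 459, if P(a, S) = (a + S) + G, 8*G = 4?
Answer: 459 + √21 ≈ 463.58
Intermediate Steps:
G = ½ (G = (⅛)*4 = ½ ≈ 0.50000)
P(a, S) = ½ + S + a (P(a, S) = (a + S) + ½ = (S + a) + ½ = ½ + S + a)
M(O, F) = -F (M(O, F) = F*(-1) + 0 = -F + 0 = -F)
C(M(P(3, -2), 1), √(12 + 9)) + 459 = √(12 + 9) + 459 = √21 + 459 = 459 + √21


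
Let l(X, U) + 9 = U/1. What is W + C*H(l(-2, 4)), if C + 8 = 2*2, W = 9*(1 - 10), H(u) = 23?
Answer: -173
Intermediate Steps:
l(X, U) = -9 + U (l(X, U) = -9 + U/1 = -9 + U*1 = -9 + U)
W = -81 (W = 9*(-9) = -81)
C = -4 (C = -8 + 2*2 = -8 + 4 = -4)
W + C*H(l(-2, 4)) = -81 - 4*23 = -81 - 92 = -173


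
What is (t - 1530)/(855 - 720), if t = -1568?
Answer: -3098/135 ≈ -22.948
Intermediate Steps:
(t - 1530)/(855 - 720) = (-1568 - 1530)/(855 - 720) = -3098/135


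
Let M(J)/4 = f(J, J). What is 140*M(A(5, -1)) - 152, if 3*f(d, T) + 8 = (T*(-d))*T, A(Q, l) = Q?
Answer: -74936/3 ≈ -24979.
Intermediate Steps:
f(d, T) = -8/3 - d*T²/3 (f(d, T) = -8/3 + ((T*(-d))*T)/3 = -8/3 + ((-T*d)*T)/3 = -8/3 + (-d*T²)/3 = -8/3 - d*T²/3)
M(J) = -32/3 - 4*J³/3 (M(J) = 4*(-8/3 - J*J²/3) = 4*(-8/3 - J³/3) = -32/3 - 4*J³/3)
140*M(A(5, -1)) - 152 = 140*(-32/3 - 4/3*5³) - 152 = 140*(-32/3 - 4/3*125) - 152 = 140*(-32/3 - 500/3) - 152 = 140*(-532/3) - 152 = -74480/3 - 152 = -74936/3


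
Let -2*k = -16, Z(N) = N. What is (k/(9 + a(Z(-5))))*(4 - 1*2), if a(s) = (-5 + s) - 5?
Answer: -8/3 ≈ -2.6667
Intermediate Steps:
a(s) = -10 + s
k = 8 (k = -½*(-16) = 8)
(k/(9 + a(Z(-5))))*(4 - 1*2) = (8/(9 + (-10 - 5)))*(4 - 1*2) = (8/(9 - 15))*(4 - 2) = (8/(-6))*2 = -⅙*8*2 = -4/3*2 = -8/3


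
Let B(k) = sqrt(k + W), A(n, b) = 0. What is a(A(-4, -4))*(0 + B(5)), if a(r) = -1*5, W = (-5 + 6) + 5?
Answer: -5*sqrt(11) ≈ -16.583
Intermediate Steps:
W = 6 (W = 1 + 5 = 6)
B(k) = sqrt(6 + k) (B(k) = sqrt(k + 6) = sqrt(6 + k))
a(r) = -5
a(A(-4, -4))*(0 + B(5)) = -5*(0 + sqrt(6 + 5)) = -5*(0 + sqrt(11)) = -5*sqrt(11)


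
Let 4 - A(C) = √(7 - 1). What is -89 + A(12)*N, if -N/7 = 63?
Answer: -1853 + 441*√6 ≈ -772.78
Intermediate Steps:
A(C) = 4 - √6 (A(C) = 4 - √(7 - 1) = 4 - √6)
N = -441 (N = -7*63 = -441)
-89 + A(12)*N = -89 + (4 - √6)*(-441) = -89 + (-1764 + 441*√6) = -1853 + 441*√6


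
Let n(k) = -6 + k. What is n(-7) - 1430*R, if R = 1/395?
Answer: -1313/79 ≈ -16.620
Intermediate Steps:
R = 1/395 ≈ 0.0025316
n(-7) - 1430*R = (-6 - 7) - 1430*1/395 = -13 - 286/79 = -1313/79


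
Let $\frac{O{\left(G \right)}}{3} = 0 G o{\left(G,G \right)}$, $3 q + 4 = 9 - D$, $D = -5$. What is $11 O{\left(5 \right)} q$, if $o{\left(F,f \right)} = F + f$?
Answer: $0$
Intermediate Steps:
$q = \frac{10}{3}$ ($q = - \frac{4}{3} + \frac{9 - -5}{3} = - \frac{4}{3} + \frac{9 + 5}{3} = - \frac{4}{3} + \frac{1}{3} \cdot 14 = - \frac{4}{3} + \frac{14}{3} = \frac{10}{3} \approx 3.3333$)
$O{\left(G \right)} = 0$ ($O{\left(G \right)} = 3 \cdot 0 G \left(G + G\right) = 3 \cdot 0 \cdot 2 G = 3 \cdot 0 = 0$)
$11 O{\left(5 \right)} q = 11 \cdot 0 \cdot \frac{10}{3} = 0 \cdot \frac{10}{3} = 0$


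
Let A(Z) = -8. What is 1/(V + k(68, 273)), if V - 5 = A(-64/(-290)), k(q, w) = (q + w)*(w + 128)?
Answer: 1/136738 ≈ 7.3133e-6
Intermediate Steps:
k(q, w) = (128 + w)*(q + w) (k(q, w) = (q + w)*(128 + w) = (128 + w)*(q + w))
V = -3 (V = 5 - 8 = -3)
1/(V + k(68, 273)) = 1/(-3 + (273**2 + 128*68 + 128*273 + 68*273)) = 1/(-3 + (74529 + 8704 + 34944 + 18564)) = 1/(-3 + 136741) = 1/136738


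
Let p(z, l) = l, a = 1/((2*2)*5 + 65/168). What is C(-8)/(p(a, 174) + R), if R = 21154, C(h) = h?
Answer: -1/2666 ≈ -0.00037509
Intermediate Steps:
a = 168/3425 (a = 1/(4*5 + 65*(1/168)) = 1/(20 + 65/168) = 1/(3425/168) = 168/3425 ≈ 0.049051)
C(-8)/(p(a, 174) + R) = -8/(174 + 21154) = -8/21328 = -8*1/21328 = -1/2666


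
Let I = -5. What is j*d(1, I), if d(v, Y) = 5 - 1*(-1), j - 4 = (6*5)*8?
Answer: 1464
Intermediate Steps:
j = 244 (j = 4 + (6*5)*8 = 4 + 30*8 = 4 + 240 = 244)
d(v, Y) = 6 (d(v, Y) = 5 + 1 = 6)
j*d(1, I) = 244*6 = 1464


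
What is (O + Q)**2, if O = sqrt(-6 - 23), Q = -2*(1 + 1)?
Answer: (4 - I*sqrt(29))**2 ≈ -13.0 - 43.081*I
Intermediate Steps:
Q = -4 (Q = -2*2 = -4)
O = I*sqrt(29) (O = sqrt(-29) = I*sqrt(29) ≈ 5.3852*I)
(O + Q)**2 = (I*sqrt(29) - 4)**2 = (-4 + I*sqrt(29))**2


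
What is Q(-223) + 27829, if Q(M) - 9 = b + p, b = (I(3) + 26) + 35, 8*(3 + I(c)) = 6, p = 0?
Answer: 111587/4 ≈ 27897.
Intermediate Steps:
I(c) = -9/4 (I(c) = -3 + (⅛)*6 = -3 + ¾ = -9/4)
b = 235/4 (b = (-9/4 + 26) + 35 = 95/4 + 35 = 235/4 ≈ 58.750)
Q(M) = 271/4 (Q(M) = 9 + (235/4 + 0) = 9 + 235/4 = 271/4)
Q(-223) + 27829 = 271/4 + 27829 = 111587/4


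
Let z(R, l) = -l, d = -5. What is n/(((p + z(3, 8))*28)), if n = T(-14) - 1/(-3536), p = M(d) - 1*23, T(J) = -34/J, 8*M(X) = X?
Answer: -60119/21917896 ≈ -0.0027429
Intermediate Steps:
M(X) = X/8
p = -189/8 (p = (1/8)*(-5) - 1*23 = -5/8 - 23 = -189/8 ≈ -23.625)
n = 60119/24752 (n = -34/(-14) - 1/(-3536) = -34*(-1/14) - 1*(-1/3536) = 17/7 + 1/3536 = 60119/24752 ≈ 2.4289)
n/(((p + z(3, 8))*28)) = 60119/(24752*(((-189/8 - 1*8)*28))) = 60119/(24752*(((-189/8 - 8)*28))) = 60119/(24752*((-253/8*28))) = 60119/(24752*(-1771/2)) = (60119/24752)*(-2/1771) = -60119/21917896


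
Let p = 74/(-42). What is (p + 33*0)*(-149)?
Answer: 5513/21 ≈ 262.52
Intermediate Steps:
p = -37/21 (p = 74*(-1/42) = -37/21 ≈ -1.7619)
(p + 33*0)*(-149) = (-37/21 + 33*0)*(-149) = (-37/21 + 0)*(-149) = -37/21*(-149) = 5513/21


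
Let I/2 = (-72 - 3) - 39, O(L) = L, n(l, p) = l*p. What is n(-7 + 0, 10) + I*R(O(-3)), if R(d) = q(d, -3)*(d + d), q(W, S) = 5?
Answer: 6770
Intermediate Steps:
R(d) = 10*d (R(d) = 5*(d + d) = 5*(2*d) = 10*d)
I = -228 (I = 2*((-72 - 3) - 39) = 2*(-75 - 39) = 2*(-114) = -228)
n(-7 + 0, 10) + I*R(O(-3)) = (-7 + 0)*10 - 2280*(-3) = -7*10 - 228*(-30) = -70 + 6840 = 6770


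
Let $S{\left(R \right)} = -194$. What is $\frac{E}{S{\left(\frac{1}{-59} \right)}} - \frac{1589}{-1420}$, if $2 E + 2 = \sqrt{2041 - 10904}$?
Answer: $\frac{154843}{137740} - \frac{i \sqrt{8863}}{388} \approx 1.1242 - 0.24264 i$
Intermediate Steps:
$E = -1 + \frac{i \sqrt{8863}}{2}$ ($E = -1 + \frac{\sqrt{2041 - 10904}}{2} = -1 + \frac{\sqrt{-8863}}{2} = -1 + \frac{i \sqrt{8863}}{2} \approx -1.0 + 47.072 i$)
$\frac{E}{S{\left(\frac{1}{-59} \right)}} - \frac{1589}{-1420} = \frac{-1 + \frac{i \sqrt{8863}}{2}}{-194} - \frac{1589}{-1420} = \left(-1 + \frac{i \sqrt{8863}}{2}\right) \left(- \frac{1}{194}\right) - - \frac{1589}{1420} = \left(\frac{1}{194} - \frac{i \sqrt{8863}}{388}\right) + \frac{1589}{1420} = \frac{154843}{137740} - \frac{i \sqrt{8863}}{388}$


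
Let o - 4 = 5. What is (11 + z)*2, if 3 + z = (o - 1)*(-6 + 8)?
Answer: 48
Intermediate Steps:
o = 9 (o = 4 + 5 = 9)
z = 13 (z = -3 + (9 - 1)*(-6 + 8) = -3 + 8*2 = -3 + 16 = 13)
(11 + z)*2 = (11 + 13)*2 = 24*2 = 48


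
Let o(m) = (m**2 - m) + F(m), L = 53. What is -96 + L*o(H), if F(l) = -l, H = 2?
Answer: -96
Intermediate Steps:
o(m) = m**2 - 2*m (o(m) = (m**2 - m) - m = m**2 - 2*m)
-96 + L*o(H) = -96 + 53*(2*(-2 + 2)) = -96 + 53*(2*0) = -96 + 53*0 = -96 + 0 = -96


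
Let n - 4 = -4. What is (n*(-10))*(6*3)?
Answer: 0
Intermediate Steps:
n = 0 (n = 4 - 4 = 0)
(n*(-10))*(6*3) = (0*(-10))*(6*3) = 0*18 = 0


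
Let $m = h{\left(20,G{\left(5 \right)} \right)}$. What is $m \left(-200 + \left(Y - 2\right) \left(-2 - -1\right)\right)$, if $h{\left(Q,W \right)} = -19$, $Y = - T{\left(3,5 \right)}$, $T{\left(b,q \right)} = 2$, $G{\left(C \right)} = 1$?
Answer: $3724$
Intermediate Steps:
$Y = -2$ ($Y = \left(-1\right) 2 = -2$)
$m = -19$
$m \left(-200 + \left(Y - 2\right) \left(-2 - -1\right)\right) = - 19 \left(-200 + \left(-2 - 2\right) \left(-2 - -1\right)\right) = - 19 \left(-200 - 4 \left(-2 + 1\right)\right) = - 19 \left(-200 - -4\right) = - 19 \left(-200 + 4\right) = \left(-19\right) \left(-196\right) = 3724$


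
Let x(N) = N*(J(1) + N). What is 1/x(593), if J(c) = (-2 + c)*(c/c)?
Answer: 1/351056 ≈ 2.8485e-6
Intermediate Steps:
J(c) = -2 + c (J(c) = (-2 + c)*1 = -2 + c)
x(N) = N*(-1 + N) (x(N) = N*((-2 + 1) + N) = N*(-1 + N))
1/x(593) = 1/(593*(-1 + 593)) = 1/(593*592) = 1/351056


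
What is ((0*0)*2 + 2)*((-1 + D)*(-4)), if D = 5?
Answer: -32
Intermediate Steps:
((0*0)*2 + 2)*((-1 + D)*(-4)) = ((0*0)*2 + 2)*((-1 + 5)*(-4)) = (0*2 + 2)*(4*(-4)) = (0 + 2)*(-16) = 2*(-16) = -32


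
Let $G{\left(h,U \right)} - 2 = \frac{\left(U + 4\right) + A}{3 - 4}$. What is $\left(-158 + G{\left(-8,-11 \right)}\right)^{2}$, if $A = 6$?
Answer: $24025$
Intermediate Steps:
$G{\left(h,U \right)} = -8 - U$ ($G{\left(h,U \right)} = 2 + \frac{\left(U + 4\right) + 6}{3 - 4} = 2 + \frac{\left(4 + U\right) + 6}{-1} = 2 + \left(10 + U\right) \left(-1\right) = 2 - \left(10 + U\right) = -8 - U$)
$\left(-158 + G{\left(-8,-11 \right)}\right)^{2} = \left(-158 - -3\right)^{2} = \left(-158 + \left(-8 + 11\right)\right)^{2} = \left(-158 + 3\right)^{2} = \left(-155\right)^{2} = 24025$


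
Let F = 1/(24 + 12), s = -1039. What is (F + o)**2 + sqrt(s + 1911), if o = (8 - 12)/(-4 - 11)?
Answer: 2809/32400 + 2*sqrt(218) ≈ 29.616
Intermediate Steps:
o = 4/15 (o = -4/(-15) = -4*(-1/15) = 4/15 ≈ 0.26667)
F = 1/36 ≈ 0.027778
(F + o)**2 + sqrt(s + 1911) = (1/36 + 4/15)**2 + sqrt(-1039 + 1911) = (53/180)**2 + sqrt(872) = 2809/32400 + 2*sqrt(218)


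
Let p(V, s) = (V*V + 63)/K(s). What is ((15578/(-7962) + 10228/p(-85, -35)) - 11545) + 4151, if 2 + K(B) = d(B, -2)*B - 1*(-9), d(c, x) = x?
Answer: -52861882957/7253382 ≈ -7287.9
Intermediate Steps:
K(B) = 7 - 2*B (K(B) = -2 + (-2*B - 1*(-9)) = -2 + (-2*B + 9) = -2 + (9 - 2*B) = 7 - 2*B)
p(V, s) = (63 + V²)/(7 - 2*s) (p(V, s) = (V*V + 63)/(7 - 2*s) = (V² + 63)/(7 - 2*s) = (63 + V²)/(7 - 2*s))
((15578/(-7962) + 10228/p(-85, -35)) - 11545) + 4151 = ((15578/(-7962) + 10228/(((63 + (-85)²)/(7 - 2*(-35))))) - 11545) + 4151 = ((15578*(-1/7962) + 10228/(((63 + 7225)/(7 + 70)))) - 11545) + 4151 = ((-7789/3981 + 10228/((7288/77))) - 11545) + 4151 = ((-7789/3981 + 10228/(((1/77)*7288))) - 11545) + 4151 = ((-7789/3981 + 10228/(7288/77)) - 11545) + 4151 = ((-7789/3981 + 10228*(77/7288)) - 11545) + 4151 = ((-7789/3981 + 196889/1822) - 11545) + 4151 = (769623551/7253382 - 11545) + 4151 = -82970671639/7253382 + 4151 = -52861882957/7253382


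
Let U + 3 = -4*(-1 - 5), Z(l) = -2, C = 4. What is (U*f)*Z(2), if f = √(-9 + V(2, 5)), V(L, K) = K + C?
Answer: 0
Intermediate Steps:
V(L, K) = 4 + K (V(L, K) = K + 4 = 4 + K)
U = 21 (U = -3 - 4*(-1 - 5) = -3 - 4*(-6) = -3 + 24 = 21)
f = 0 (f = √(-9 + (4 + 5)) = √(-9 + 9) = √0 = 0)
(U*f)*Z(2) = (21*0)*(-2) = 0*(-2) = 0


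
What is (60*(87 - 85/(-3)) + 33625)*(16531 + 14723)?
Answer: 1267193430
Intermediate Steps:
(60*(87 - 85/(-3)) + 33625)*(16531 + 14723) = (60*(87 - 85*(-⅓)) + 33625)*31254 = (60*(87 + 85/3) + 33625)*31254 = (60*(346/3) + 33625)*31254 = (6920 + 33625)*31254 = 40545*31254 = 1267193430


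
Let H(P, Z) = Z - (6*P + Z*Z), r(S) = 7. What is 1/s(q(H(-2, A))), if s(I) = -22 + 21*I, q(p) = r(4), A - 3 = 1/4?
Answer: 1/125 ≈ 0.0080000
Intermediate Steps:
A = 13/4 (A = 3 + 1/4 = 13/4 ≈ 3.2500)
H(P, Z) = Z - Z**2 - 6*P (H(P, Z) = Z - (6*P + Z**2) = Z - (Z**2 + 6*P) = Z + (-Z**2 - 6*P) = Z - Z**2 - 6*P)
q(p) = 7
1/s(q(H(-2, A))) = 1/(-22 + 21*7) = 1/(-22 + 147) = 1/125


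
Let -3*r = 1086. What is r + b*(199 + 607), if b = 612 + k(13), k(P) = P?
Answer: 503388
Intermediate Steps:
r = -362 (r = -⅓*1086 = -362)
b = 625 (b = 612 + 13 = 625)
r + b*(199 + 607) = -362 + 625*(199 + 607) = -362 + 625*806 = -362 + 503750 = 503388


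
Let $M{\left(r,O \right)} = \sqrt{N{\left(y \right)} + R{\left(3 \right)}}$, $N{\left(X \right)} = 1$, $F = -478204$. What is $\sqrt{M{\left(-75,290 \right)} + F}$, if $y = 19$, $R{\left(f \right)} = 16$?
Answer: $\sqrt{-478204 + \sqrt{17}} \approx 691.52 i$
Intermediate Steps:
$M{\left(r,O \right)} = \sqrt{17}$ ($M{\left(r,O \right)} = \sqrt{1 + 16} = \sqrt{17}$)
$\sqrt{M{\left(-75,290 \right)} + F} = \sqrt{\sqrt{17} - 478204} = \sqrt{-478204 + \sqrt{17}}$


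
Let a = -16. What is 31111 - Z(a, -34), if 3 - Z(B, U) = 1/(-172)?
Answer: 5350575/172 ≈ 31108.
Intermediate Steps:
Z(B, U) = 517/172 (Z(B, U) = 3 - 1/(-172) = 3 - 1*(-1/172) = 3 + 1/172 = 517/172)
31111 - Z(a, -34) = 31111 - 1*517/172 = 31111 - 517/172 = 5350575/172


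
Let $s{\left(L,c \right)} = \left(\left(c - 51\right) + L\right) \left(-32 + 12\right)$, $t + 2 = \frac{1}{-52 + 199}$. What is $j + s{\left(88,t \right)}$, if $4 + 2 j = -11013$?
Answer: $- \frac{1825339}{294} \approx -6208.6$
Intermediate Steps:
$j = - \frac{11017}{2}$ ($j = -2 + \frac{1}{2} \left(-11013\right) = -2 - \frac{11013}{2} = - \frac{11017}{2} \approx -5508.5$)
$t = - \frac{293}{147}$ ($t = -2 + \frac{1}{-52 + 199} = -2 + \frac{1}{147} = - \frac{293}{147} \approx -1.9932$)
$s{\left(L,c \right)} = 1020 - 20 L - 20 c$ ($s{\left(L,c \right)} = \left(\left(-51 + c\right) + L\right) \left(-20\right) = \left(-51 + L + c\right) \left(-20\right) = 1020 - 20 L - 20 c$)
$j + s{\left(88,t \right)} = - \frac{11017}{2} - \frac{102920}{147} = - \frac{1825339}{294}$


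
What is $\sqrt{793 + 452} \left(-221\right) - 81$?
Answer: $-81 - 221 \sqrt{1245} \approx -7878.9$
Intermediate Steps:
$\sqrt{793 + 452} \left(-221\right) - 81 = \sqrt{1245} \left(-221\right) - 81 = - 221 \sqrt{1245} - 81 = -81 - 221 \sqrt{1245}$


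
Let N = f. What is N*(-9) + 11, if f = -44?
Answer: 407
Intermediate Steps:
N = -44
N*(-9) + 11 = -44*(-9) + 11 = 396 + 11 = 407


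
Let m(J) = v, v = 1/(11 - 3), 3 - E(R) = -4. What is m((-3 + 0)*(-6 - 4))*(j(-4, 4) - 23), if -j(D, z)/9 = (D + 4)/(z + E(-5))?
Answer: -23/8 ≈ -2.8750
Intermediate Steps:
E(R) = 7 (E(R) = 3 - 1*(-4) = 3 + 4 = 7)
v = ⅛ (v = 1/8 = ⅛ ≈ 0.12500)
m(J) = ⅛
j(D, z) = -9*(4 + D)/(7 + z) (j(D, z) = -9*(D + 4)/(z + 7) = -9*(4 + D)/(7 + z))
m((-3 + 0)*(-6 - 4))*(j(-4, 4) - 23) = (9*(-4 - 1*(-4))/(7 + 4) - 23)/8 = (9*(-4 + 4)/11 - 23)/8 = (9*(1/11)*0 - 23)/8 = (0 - 23)/8 = (⅛)*(-23) = -23/8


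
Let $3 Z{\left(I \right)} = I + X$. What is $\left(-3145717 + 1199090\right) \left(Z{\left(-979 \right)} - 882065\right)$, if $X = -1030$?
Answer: $\frac{5155065407908}{3} \approx 1.7184 \cdot 10^{12}$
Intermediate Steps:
$Z{\left(I \right)} = - \frac{1030}{3} + \frac{I}{3}$ ($Z{\left(I \right)} = \frac{I - 1030}{3} = \frac{-1030 + I}{3} = - \frac{1030}{3} + \frac{I}{3}$)
$\left(-3145717 + 1199090\right) \left(Z{\left(-979 \right)} - 882065\right) = \left(-3145717 + 1199090\right) \left(\left(- \frac{1030}{3} + \frac{1}{3} \left(-979\right)\right) - 882065\right) = - 1946627 \left(\left(- \frac{1030}{3} - \frac{979}{3}\right) - 882065\right) = - 1946627 \left(- \frac{2009}{3} - 882065\right) = \left(-1946627\right) \left(- \frac{2648204}{3}\right) = \frac{5155065407908}{3}$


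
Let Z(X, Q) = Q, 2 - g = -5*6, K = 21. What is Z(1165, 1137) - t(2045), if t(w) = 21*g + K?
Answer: 444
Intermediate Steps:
g = 32 (g = 2 - (-5)*6 = 2 - 1*(-30) = 2 + 30 = 32)
t(w) = 693 (t(w) = 21*32 + 21 = 672 + 21 = 693)
Z(1165, 1137) - t(2045) = 1137 - 1*693 = 1137 - 693 = 444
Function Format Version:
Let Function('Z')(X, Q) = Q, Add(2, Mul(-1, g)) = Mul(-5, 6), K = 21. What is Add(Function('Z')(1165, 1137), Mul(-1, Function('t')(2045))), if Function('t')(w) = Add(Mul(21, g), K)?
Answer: 444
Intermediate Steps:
g = 32 (g = Add(2, Mul(-1, Mul(-5, 6))) = Add(2, Mul(-1, -30)) = Add(2, 30) = 32)
Function('t')(w) = 693 (Function('t')(w) = Add(Mul(21, 32), 21) = Add(672, 21) = 693)
Add(Function('Z')(1165, 1137), Mul(-1, Function('t')(2045))) = Add(1137, Mul(-1, 693)) = Add(1137, -693) = 444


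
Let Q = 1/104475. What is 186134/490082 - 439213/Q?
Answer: -11244142010687108/245041 ≈ -4.5887e+10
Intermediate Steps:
Q = 1/104475 ≈ 9.5717e-6
186134/490082 - 439213/Q = 186134/490082 - 439213/1/104475 = 186134*(1/490082) - 439213*104475 = 93067/245041 - 45886778175 = -11244142010687108/245041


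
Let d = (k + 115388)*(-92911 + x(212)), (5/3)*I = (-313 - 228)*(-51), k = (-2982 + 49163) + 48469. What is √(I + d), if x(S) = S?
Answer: I*√486757400185/5 ≈ 1.3954e+5*I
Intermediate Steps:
k = 94650 (k = 46181 + 48469 = 94650)
I = 82773/5 (I = 3*((-313 - 228)*(-51))/5 = 3*(-541*(-51))/5 = (⅗)*27591 = 82773/5 ≈ 16555.)
d = -19470312562 (d = (94650 + 115388)*(-92911 + 212) = 210038*(-92699) = -19470312562)
√(I + d) = √(82773/5 - 19470312562) = √(-97351480037/5) = I*√486757400185/5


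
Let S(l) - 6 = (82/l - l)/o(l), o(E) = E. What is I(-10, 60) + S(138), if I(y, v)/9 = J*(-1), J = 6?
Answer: -466537/9522 ≈ -48.996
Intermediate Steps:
S(l) = 6 + (-l + 82/l)/l (S(l) = 6 + (82/l - l)/l = 6 + (-l + 82/l)/l)
I(y, v) = -54 (I(y, v) = 9*(6*(-1)) = 9*(-6) = -54)
I(-10, 60) + S(138) = -54 + (5 + 82/138²) = -54 + (5 + 82*(1/19044)) = -54 + (5 + 41/9522) = -54 + 47651/9522 = -466537/9522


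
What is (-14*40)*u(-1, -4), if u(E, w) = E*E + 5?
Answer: -3360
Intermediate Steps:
u(E, w) = 5 + E**2 (u(E, w) = E**2 + 5 = 5 + E**2)
(-14*40)*u(-1, -4) = (-14*40)*(5 + (-1)**2) = -560*(5 + 1) = -560*6 = -3360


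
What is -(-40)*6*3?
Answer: 720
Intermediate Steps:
-(-40)*6*3 = -10*(-24)*3 = 240*3 = 720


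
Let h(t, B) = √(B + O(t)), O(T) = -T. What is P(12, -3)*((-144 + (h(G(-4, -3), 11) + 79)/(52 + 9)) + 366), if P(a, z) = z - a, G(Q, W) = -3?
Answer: -204315/61 - 15*√14/61 ≈ -3350.3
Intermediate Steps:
h(t, B) = √(B - t)
P(12, -3)*((-144 + (h(G(-4, -3), 11) + 79)/(52 + 9)) + 366) = (-3 - 1*12)*((-144 + (√(11 - 1*(-3)) + 79)/(52 + 9)) + 366) = (-3 - 12)*((-144 + (√(11 + 3) + 79)/61) + 366) = -15*((-144 + (√14 + 79)*(1/61)) + 366) = -15*((-144 + (79 + √14)*(1/61)) + 366) = -15*((-144 + (79/61 + √14/61)) + 366) = -15*((-8705/61 + √14/61) + 366) = -15*(13621/61 + √14/61) = -204315/61 - 15*√14/61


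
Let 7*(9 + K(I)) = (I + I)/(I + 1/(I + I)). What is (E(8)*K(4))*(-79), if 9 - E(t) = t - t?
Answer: 477555/77 ≈ 6202.0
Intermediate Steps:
E(t) = 9 (E(t) = 9 - (t - t) = 9 - 1*0 = 9 + 0 = 9)
K(I) = -9 + 2*I/(7*(I + 1/(2*I))) (K(I) = -9 + ((I + I)/(I + 1/(I + I)))/7 = -9 + ((2*I)/(I + 1/(2*I)))/7 = -9 + (2*I/(I + 1/(2*I)))/7 = -9 + 2*I/(7*(I + 1/(2*I))))
(E(8)*K(4))*(-79) = (9*((-63 - 122*4²)/(7*(1 + 2*4²))))*(-79) = (9*((-63 - 122*16)/(7*(1 + 2*16))))*(-79) = (9*((-63 - 1952)/(7*(1 + 32))))*(-79) = (9*((⅐)*(-2015)/33))*(-79) = (9*((⅐)*(1/33)*(-2015)))*(-79) = (9*(-2015/231))*(-79) = -6045/77*(-79) = 477555/77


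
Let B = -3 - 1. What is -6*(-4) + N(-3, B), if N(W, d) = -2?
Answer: 22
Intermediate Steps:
B = -4
-6*(-4) + N(-3, B) = -6*(-4) - 2 = 24 - 2 = 22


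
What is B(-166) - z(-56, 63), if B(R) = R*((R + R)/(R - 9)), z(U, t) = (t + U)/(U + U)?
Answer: -881617/2800 ≈ -314.86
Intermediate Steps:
z(U, t) = (U + t)/(2*U) (z(U, t) = (U + t)/((2*U)) = (U + t)*(1/(2*U)) = (U + t)/(2*U))
B(R) = 2*R²/(-9 + R) (B(R) = R*((2*R)/(-9 + R)) = R*(2*R/(-9 + R)) = 2*R²/(-9 + R))
B(-166) - z(-56, 63) = 2*(-166)²/(-9 - 166) - (-56 + 63)/(2*(-56)) = 2*27556/(-175) - (-1)*7/(2*56) = 2*27556*(-1/175) - 1*(-1/16) = -55112/175 + 1/16 = -881617/2800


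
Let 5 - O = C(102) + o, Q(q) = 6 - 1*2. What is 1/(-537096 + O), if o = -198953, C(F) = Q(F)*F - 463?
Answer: -1/338083 ≈ -2.9579e-6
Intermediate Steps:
Q(q) = 4 (Q(q) = 6 - 2 = 4)
C(F) = -463 + 4*F (C(F) = 4*F - 463 = -463 + 4*F)
O = 199013 (O = 5 - ((-463 + 4*102) - 198953) = 5 - ((-463 + 408) - 198953) = 5 - (-55 - 198953) = 5 - 1*(-199008) = 5 + 199008 = 199013)
1/(-537096 + O) = 1/(-537096 + 199013) = 1/(-338083) = -1/338083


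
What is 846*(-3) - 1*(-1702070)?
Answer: 1699532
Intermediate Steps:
846*(-3) - 1*(-1702070) = -2538 + 1702070 = 1699532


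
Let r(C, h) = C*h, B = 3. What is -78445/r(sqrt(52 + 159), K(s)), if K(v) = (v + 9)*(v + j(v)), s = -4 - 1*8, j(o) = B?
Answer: -78445*sqrt(211)/5697 ≈ -200.01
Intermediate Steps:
j(o) = 3
s = -12 (s = -4 - 8 = -12)
K(v) = (3 + v)*(9 + v) (K(v) = (v + 9)*(v + 3) = (9 + v)*(3 + v) = (3 + v)*(9 + v))
-78445/r(sqrt(52 + 159), K(s)) = -78445*1/(sqrt(52 + 159)*(27 + (-12)**2 + 12*(-12))) = -78445*sqrt(211)/(211*(27 + 144 - 144)) = -78445*sqrt(211)/5697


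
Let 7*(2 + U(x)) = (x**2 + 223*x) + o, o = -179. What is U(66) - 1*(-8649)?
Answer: 79424/7 ≈ 11346.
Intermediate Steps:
U(x) = -193/7 + x**2/7 + 223*x/7 (U(x) = -2 + ((x**2 + 223*x) - 179)/7 = -2 + (-179 + x**2 + 223*x)/7 = -2 + (-179/7 + x**2/7 + 223*x/7) = -193/7 + x**2/7 + 223*x/7)
U(66) - 1*(-8649) = (-193/7 + (1/7)*66**2 + (223/7)*66) - 1*(-8649) = (-193/7 + (1/7)*4356 + 14718/7) + 8649 = (-193/7 + 4356/7 + 14718/7) + 8649 = 18881/7 + 8649 = 79424/7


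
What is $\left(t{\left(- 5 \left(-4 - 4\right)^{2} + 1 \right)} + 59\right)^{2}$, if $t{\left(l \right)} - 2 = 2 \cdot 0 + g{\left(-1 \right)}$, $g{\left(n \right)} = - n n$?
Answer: $3600$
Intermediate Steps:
$g{\left(n \right)} = - n^{2}$
$t{\left(l \right)} = 1$ ($t{\left(l \right)} = 2 + \left(2 \cdot 0 - \left(-1\right)^{2}\right) = 2 + \left(0 - 1\right) = 2 - 1 = 1$)
$\left(t{\left(- 5 \left(-4 - 4\right)^{2} + 1 \right)} + 59\right)^{2} = \left(1 + 59\right)^{2} = 60^{2} = 3600$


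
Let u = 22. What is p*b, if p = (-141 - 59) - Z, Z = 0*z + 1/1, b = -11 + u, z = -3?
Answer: -2211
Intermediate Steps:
b = 11 (b = -11 + 22 = 11)
Z = 1 (Z = 0*(-3) + 1/1 = 0 + 1 = 1)
p = -201 (p = (-141 - 59) - 1*1 = -200 - 1 = -201)
p*b = -201*11 = -2211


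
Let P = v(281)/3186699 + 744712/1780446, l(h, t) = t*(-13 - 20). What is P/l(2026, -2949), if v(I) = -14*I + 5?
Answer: 43818103951/10225034993180667 ≈ 4.2854e-6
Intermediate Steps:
l(h, t) = -33*t (l(h, t) = t*(-33) = -33*t)
v(I) = 5 - 14*I
P = 131454311853/315208082653 (P = (5 - 14*281)/3186699 + 744712/1780446 = (5 - 3934)*(1/3186699) + 744712*(1/1780446) = -3929*1/3186699 + 372356/890223 = -3929/3186699 + 372356/890223 = 131454311853/315208082653 ≈ 0.41704)
P/l(2026, -2949) = 131454311853/(315208082653*((-33*(-2949)))) = (131454311853/315208082653)/97317 = (131454311853/315208082653)*(1/97317) = 43818103951/10225034993180667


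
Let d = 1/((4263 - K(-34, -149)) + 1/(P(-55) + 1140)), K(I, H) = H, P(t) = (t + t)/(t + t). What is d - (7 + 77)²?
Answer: -35520559067/5034093 ≈ -7056.0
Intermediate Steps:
P(t) = 1 (P(t) = (2*t)/((2*t)) = (2*t)*(1/(2*t)) = 1)
d = 1141/5034093 (d = 1/((4263 - 1*(-149)) + 1/(1 + 1140)) = 1/((4263 + 149) + 1/1141) = 1/(4412 + 1/1141) = 1/(5034093/1141) = 1141/5034093 ≈ 0.00022665)
d - (7 + 77)² = 1141/5034093 - (7 + 77)² = 1141/5034093 - 1*84² = 1141/5034093 - 1*7056 = 1141/5034093 - 7056 = -35520559067/5034093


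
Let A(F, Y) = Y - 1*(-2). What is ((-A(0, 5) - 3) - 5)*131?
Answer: -1965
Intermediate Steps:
A(F, Y) = 2 + Y (A(F, Y) = Y + 2 = 2 + Y)
((-A(0, 5) - 3) - 5)*131 = ((-(2 + 5) - 3) - 5)*131 = ((-1*7 - 3) - 5)*131 = ((-7 - 3) - 5)*131 = (-10 - 5)*131 = -15*131 = -1965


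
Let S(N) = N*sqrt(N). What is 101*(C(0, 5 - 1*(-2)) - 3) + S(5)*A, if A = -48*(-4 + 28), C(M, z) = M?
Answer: -303 - 5760*sqrt(5) ≈ -13183.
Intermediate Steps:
S(N) = N**(3/2)
A = -1152 (A = -48*24 = -1152)
101*(C(0, 5 - 1*(-2)) - 3) + S(5)*A = 101*(0 - 3) + 5**(3/2)*(-1152) = 101*(-3) + (5*sqrt(5))*(-1152) = -303 - 5760*sqrt(5)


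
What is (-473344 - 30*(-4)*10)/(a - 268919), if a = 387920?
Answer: -472144/119001 ≈ -3.9676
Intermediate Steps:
(-473344 - 30*(-4)*10)/(a - 268919) = (-473344 - 30*(-4)*10)/(387920 - 268919) = (-473344 + 120*10)/119001 = (-473344 + 1200)*(1/119001) = -472144*1/119001 = -472144/119001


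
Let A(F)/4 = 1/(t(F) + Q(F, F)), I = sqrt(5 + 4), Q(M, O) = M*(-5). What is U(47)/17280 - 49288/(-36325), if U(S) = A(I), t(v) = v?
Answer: 511010719/376617600 ≈ 1.3568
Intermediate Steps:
Q(M, O) = -5*M
I = 3 (I = sqrt(9) = 3)
A(F) = -1/F (A(F) = 4/(F - 5*F) = 4/((-4*F)) = 4*(-1/(4*F)) = -1/F)
U(S) = -1/3
U(47)/17280 - 49288/(-36325) = -1/3/17280 - 49288/(-36325) = -1/3*1/17280 - 49288*(-1/36325) = -1/51840 + 49288/36325 = 511010719/376617600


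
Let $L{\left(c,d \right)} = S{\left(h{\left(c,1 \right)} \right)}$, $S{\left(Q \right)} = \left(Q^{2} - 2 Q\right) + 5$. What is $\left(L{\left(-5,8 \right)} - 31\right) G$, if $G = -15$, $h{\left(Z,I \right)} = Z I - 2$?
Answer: $-555$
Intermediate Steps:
$h{\left(Z,I \right)} = -2 + I Z$ ($h{\left(Z,I \right)} = I Z - 2 = -2 + I Z$)
$S{\left(Q \right)} = 5 + Q^{2} - 2 Q$
$L{\left(c,d \right)} = 9 + \left(-2 + c\right)^{2} - 2 c$ ($L{\left(c,d \right)} = 5 + \left(-2 + 1 c\right)^{2} - 2 \left(-2 + 1 c\right) = 5 + \left(-2 + c\right)^{2} - 2 \left(-2 + c\right) = 5 + \left(-2 + c\right)^{2} - \left(-4 + 2 c\right) = 9 + \left(-2 + c\right)^{2} - 2 c$)
$\left(L{\left(-5,8 \right)} - 31\right) G = \left(\left(13 + \left(-5\right)^{2} - -30\right) - 31\right) \left(-15\right) = \left(\left(13 + 25 + 30\right) - 31\right) \left(-15\right) = \left(68 - 31\right) \left(-15\right) = 37 \left(-15\right) = -555$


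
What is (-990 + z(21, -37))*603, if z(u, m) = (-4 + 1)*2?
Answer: -600588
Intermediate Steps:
z(u, m) = -6 (z(u, m) = -3*2 = -6)
(-990 + z(21, -37))*603 = (-990 - 6)*603 = -996*603 = -600588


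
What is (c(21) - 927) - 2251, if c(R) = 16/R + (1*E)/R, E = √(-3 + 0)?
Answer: -66722/21 + I*√3/21 ≈ -3177.2 + 0.082479*I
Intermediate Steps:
E = I*√3 (E = √(-3) = I*√3 ≈ 1.732*I)
c(R) = 16/R + I*√3/R (c(R) = 16/R + (1*(I*√3))/R = 16/R + (I*√3)/R = 16/R + I*√3/R)
(c(21) - 927) - 2251 = ((16 + I*√3)/21 - 927) - 2251 = ((16/21 + I*√3/21) - 927) - 2251 = (-19451/21 + I*√3/21) - 2251 = -66722/21 + I*√3/21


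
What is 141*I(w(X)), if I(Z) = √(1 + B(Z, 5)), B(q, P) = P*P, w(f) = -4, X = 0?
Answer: 141*√26 ≈ 718.96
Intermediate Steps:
B(q, P) = P²
I(Z) = √26 (I(Z) = √(1 + 5²) = √(1 + 25) = √26)
141*I(w(X)) = 141*√26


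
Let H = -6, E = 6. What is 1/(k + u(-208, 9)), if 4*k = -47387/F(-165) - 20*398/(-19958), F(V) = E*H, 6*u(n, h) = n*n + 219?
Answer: 1436976/10887022721 ≈ 0.00013199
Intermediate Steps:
u(n, h) = 73/2 + n²/6 (u(n, h) = (n*n + 219)/6 = (n² + 219)/6 = (219 + n²)/6 = 73/2 + n²/6)
F(V) = -36 (F(V) = 6*(-6) = -36)
k = 473018153/1436976 (k = (-47387/(-36) - 20*398/(-19958))/4 = (-47387*(-1/36) - 7960*(-1/19958))/4 = (47387/36 + 3980/9979)/4 = (¼)*(473018153/359244) = 473018153/1436976 ≈ 329.18)
1/(k + u(-208, 9)) = 1/(473018153/1436976 + (73/2 + (⅙)*(-208)²)) = 1/(473018153/1436976 + (73/2 + (⅙)*43264)) = 1/(473018153/1436976 + (73/2 + 21632/3)) = 1/(473018153/1436976 + 43483/6) = 1/(10887022721/1436976) = 1436976/10887022721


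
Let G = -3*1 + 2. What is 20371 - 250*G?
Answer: 20621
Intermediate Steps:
G = -1 (G = -3 + 2 = -1)
20371 - 250*G = 20371 - 250*(-1) = 20371 + 250 = 20621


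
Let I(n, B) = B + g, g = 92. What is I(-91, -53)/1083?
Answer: 13/361 ≈ 0.036011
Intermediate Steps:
I(n, B) = 92 + B (I(n, B) = B + 92 = 92 + B)
I(-91, -53)/1083 = (92 - 53)/1083 = 39*(1/1083) = 13/361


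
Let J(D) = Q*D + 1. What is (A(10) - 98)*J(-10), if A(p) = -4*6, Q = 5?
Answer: 5978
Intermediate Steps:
J(D) = 1 + 5*D (J(D) = 5*D + 1 = 1 + 5*D)
A(p) = -24
(A(10) - 98)*J(-10) = (-24 - 98)*(1 + 5*(-10)) = -122*(1 - 50) = -122*(-49) = 5978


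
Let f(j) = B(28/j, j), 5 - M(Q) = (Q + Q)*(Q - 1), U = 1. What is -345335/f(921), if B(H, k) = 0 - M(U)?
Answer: 69067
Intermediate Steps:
M(Q) = 5 - 2*Q*(-1 + Q) (M(Q) = 5 - (Q + Q)*(Q - 1) = 5 - 2*Q*(-1 + Q))
B(H, k) = -5 (B(H, k) = 0 - (5 - 2*1² + 2*1) = 0 - (5 - 2*1 + 2) = 0 - (5 - 2 + 2) = 0 - 1*5 = 0 - 5 = -5)
f(j) = -5
-345335/f(921) = -345335/(-5) = -345335*(-⅕) = 69067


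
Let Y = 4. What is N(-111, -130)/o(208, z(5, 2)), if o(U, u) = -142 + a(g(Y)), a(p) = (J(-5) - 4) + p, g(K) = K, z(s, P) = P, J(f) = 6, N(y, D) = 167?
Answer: -167/136 ≈ -1.2279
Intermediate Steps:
a(p) = 2 + p (a(p) = (6 - 4) + p = 2 + p)
o(U, u) = -136 (o(U, u) = -142 + (2 + 4) = -142 + 6 = -136)
N(-111, -130)/o(208, z(5, 2)) = 167/(-136) = 167*(-1/136) = -167/136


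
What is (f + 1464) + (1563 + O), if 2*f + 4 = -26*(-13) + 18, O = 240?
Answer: 3443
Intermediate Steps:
f = 176 (f = -2 + (-26*(-13) + 18)/2 = -2 + (338 + 18)/2 = -2 + (½)*356 = -2 + 178 = 176)
(f + 1464) + (1563 + O) = (176 + 1464) + (1563 + 240) = 1640 + 1803 = 3443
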